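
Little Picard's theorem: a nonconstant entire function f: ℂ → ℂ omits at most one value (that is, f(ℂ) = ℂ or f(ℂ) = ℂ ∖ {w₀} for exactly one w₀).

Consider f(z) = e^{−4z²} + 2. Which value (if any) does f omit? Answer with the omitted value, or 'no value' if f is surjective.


Little Picard bounds the complement of f(ℂ) to at most one point.
The exponent g(z) = −4z² is a nonconstant polynomial, hence surjective onto ℂ. So e^{g(z)} takes every value in {e^w : w ∈ ℂ} = ℂ ∖ {0}. Adding 2 shifts the range to ℂ ∖ {2}. f omits exactly 2.

Omitted value: 2.


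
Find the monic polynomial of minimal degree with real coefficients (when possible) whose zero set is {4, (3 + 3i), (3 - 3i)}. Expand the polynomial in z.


The polynomial is p(z) = ∏_{α ∈ S} (z − α), where S = {4, (3 + 3i), (3 - 3i)}.
Expanding the product yields: p(z) = z^3 -10·z^2 + 42·z -72.
Note conjugate pairs combine to real quadratics: (z − (3+3i))(z − (3−3i)) = z² − 6z + 18.
The resulting polynomial has degree 3 and real coefficients as required.

p(z) = z^3 -10·z^2 + 42·z -72.


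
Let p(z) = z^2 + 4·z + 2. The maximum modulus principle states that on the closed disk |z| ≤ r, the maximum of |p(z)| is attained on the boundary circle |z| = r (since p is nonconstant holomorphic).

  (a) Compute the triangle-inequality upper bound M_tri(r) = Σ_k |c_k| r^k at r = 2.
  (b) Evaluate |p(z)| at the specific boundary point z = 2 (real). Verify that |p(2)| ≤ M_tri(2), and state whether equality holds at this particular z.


Coefficients: c_0 = 2, c_1 = 4, c_2 = 1. Radius r = 2.
Part (a). Triangle bound: M_tri(r) = Σ_k |c_k| r^k
  = |2|·2^0 + |4|·2^1 + |1|·2^2
  = 2 + 8 + 4 = 14.
This bounds M(r) := max_{|z|=r} |p(z)| from above; equality holds iff all terms c_k z^k can be made to align in phase at a single z on |z|=r.
Part (b). At z = 2 (real, on the circle |z| = r):
  p(2) = (2)·2^0 + (4)·2^1 + (1)·2^2 = 14.
  |p(2)| = 14.
Since all nonzero coefficients share the same sign, |p(2)| = 14 = M_tri(2); the triangle bound is attained at z = 2, so in fact M(r) = 14.

M_tri(2) = 14; |p(2)| = 14; equality at z=2: yes.


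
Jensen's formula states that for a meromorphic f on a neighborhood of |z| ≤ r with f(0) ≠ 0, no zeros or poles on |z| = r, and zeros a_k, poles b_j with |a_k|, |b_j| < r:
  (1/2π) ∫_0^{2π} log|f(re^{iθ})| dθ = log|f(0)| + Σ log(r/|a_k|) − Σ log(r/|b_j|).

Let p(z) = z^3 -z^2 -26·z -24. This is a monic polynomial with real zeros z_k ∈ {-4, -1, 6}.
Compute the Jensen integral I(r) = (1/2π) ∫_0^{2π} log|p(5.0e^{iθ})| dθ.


Zeros: -4, -1, 6; r = 5.0.
Inside |z| < r: -4, -1. Outside (|z| ≥ r): 6.
p(0) = -24, so log|p(0)| = log(24) = 3.1781.
Apply Jensen: I(r) = log|p(0)| + Σ_k log(r/|z_k|), summed over zeros inside |z| < r.
  log(r/|z_k|) for z_k = -4: log(5.0/4) = 0.2231
  log(r/|z_k|) for z_k = -1: log(5.0/1) = 1.6094
  Outside zeros (6) contribute nothing to the Jensen sum.
Sum over inside zeros: 1.8326.
I(r) = log|p(0)| + (inside sum) = 3.1781 + 1.8326 = 5.0106.
Note: since some zeros are outside |z| ≤ r, the simplified n·log(r) form does NOT apply — only the inside zeros contribute.

I(r) ≈ 5.0106.


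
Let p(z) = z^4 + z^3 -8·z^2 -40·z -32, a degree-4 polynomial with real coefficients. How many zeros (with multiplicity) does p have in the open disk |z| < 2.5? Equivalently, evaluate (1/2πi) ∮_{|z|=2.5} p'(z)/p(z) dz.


The zeros of p are: 4, (-2 + 2i), (-2 - 2i), -1.
Their magnitudes are: 4, 2.828, 2.828, 1.
Zeros with |z| < R = 2.5: -1.
Count = 1.
By the argument principle, (1/2πi) ∮_{|z|=R} p'(z)/p(z) dz equals exactly this count.

Number of zeros inside |z| < 2.5: 1.


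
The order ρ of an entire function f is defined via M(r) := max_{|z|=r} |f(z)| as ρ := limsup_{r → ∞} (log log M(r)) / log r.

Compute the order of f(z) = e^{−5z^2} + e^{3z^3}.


Each summand is entire of order 2 and 3 respectively (as in the single-exponential case). The order of a sum is at most the max of the orders, so ρ ≤ 3. For the lower bound: on |z|=r choose arg z so that 3z^3 is real positive; then |e^{3z^3}| = e^{3r^3} while |e^{-5z^2}| ≤ e^{5r^2} = o(e^{3r^3}). So |f| ≥ e^{3r^3}(1 − o(1)) and ρ ≥ 3. Hence ρ = max(2, 3) = 3.
Therefore ρ = 3.

Order ρ = 3.


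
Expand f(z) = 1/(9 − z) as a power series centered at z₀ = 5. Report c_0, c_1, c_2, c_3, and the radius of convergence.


Let w = z − z₀, so z = z₀ + w.
Then 9 − z = 9 − (z₀ + w) = (9 − z₀) − w = 4 − w.
f(z) = 1/(4 − w) = (1/(4)) · 1/(1 − w/(4)) = Σ_{n≥0} w^n / (4)^(n+1).
So c_n = 1/(4)^(n+1):
  c_0 = 1/(4)^1 = 1/4.
  c_1 = 1/(4)^2 = 1/16.
  c_2 = 1/(4)^3 = 1/64.
  c_3 = 1/(4)^4 = 1/256.
The series is valid for |w/d| < 1, i.e. |z − z₀| < |d|.
Radius of convergence: R = |9 − z₀| = |4| = 4 (distance from z₀ to the singularity z = 9).

c_0 = 1/4, c_1 = 1/16, c_2 = 1/64, c_3 = 1/256; R = 4.


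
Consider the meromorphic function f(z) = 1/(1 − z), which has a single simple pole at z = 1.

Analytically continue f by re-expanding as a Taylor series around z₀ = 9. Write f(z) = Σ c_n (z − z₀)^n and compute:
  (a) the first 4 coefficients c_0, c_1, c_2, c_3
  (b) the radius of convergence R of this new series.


Let w = z − z₀, so z = z₀ + w.
Then 1 − z = 1 − (z₀ + w) = (1 − z₀) − w = -8 − w.
f(z) = 1/(-8 − w) = (1/(-8)) · 1/(1 − w/(-8)) = Σ_{n≥0} w^n / (-8)^(n+1).
So c_n = 1/(-8)^(n+1):
  c_0 = 1/(-8)^1 = -1/8.
  c_1 = 1/(-8)^2 = 1/64.
  c_2 = 1/(-8)^3 = -1/512.
  c_3 = 1/(-8)^4 = 1/4096.
The series is valid for |w/d| < 1, i.e. |z − z₀| < |d|.
Radius of convergence: R = |1 − z₀| = |-8| = 8 (distance from z₀ to the singularity z = 1).

c_0 = -1/8, c_1 = 1/64, c_2 = -1/512, c_3 = 1/4096; R = 8.


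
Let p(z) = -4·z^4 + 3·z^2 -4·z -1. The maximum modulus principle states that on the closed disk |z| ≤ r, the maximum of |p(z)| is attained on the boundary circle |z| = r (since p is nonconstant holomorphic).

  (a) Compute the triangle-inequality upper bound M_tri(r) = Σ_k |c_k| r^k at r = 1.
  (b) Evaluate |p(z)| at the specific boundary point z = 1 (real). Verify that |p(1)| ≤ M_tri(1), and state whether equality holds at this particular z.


Coefficients: c_0 = -1, c_1 = -4, c_2 = 3, c_3 = 0, c_4 = -4. Radius r = 1.
Part (a). Triangle bound: M_tri(r) = Σ_k |c_k| r^k
  = |-1|·1^0 + |-4|·1^1 + |3|·1^2 + |0|·1^3 + |-4|·1^4
  = 1 + 4 + 3 + 0 + 4 = 12.
This bounds M(r) := max_{|z|=r} |p(z)| from above; equality holds iff all terms c_k z^k can be made to align in phase at a single z on |z|=r.
Part (b). At z = 1 (real, on the circle |z| = r):
  p(1) = (-1)·1^0 + (-4)·1^1 + (3)·1^2 + (0)·1^3 + (-4)·1^4 = -6.
  |p(1)| = 6.
Check: |p(1)| = 6 ≤ 12 = M_tri(1). ✓ Equality does not hold at z = 1 (the coefficients have mixed signs, so the terms do not all align in phase there).

M_tri(1) = 12; |p(1)| = 6; equality at z=1: no.


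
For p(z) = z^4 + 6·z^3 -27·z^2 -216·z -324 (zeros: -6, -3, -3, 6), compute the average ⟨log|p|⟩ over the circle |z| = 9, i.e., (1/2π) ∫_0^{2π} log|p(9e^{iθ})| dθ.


Zeros: -6, -3, -3, 6; r = 9.
Inside |z| < r: -6, -3, -3, 6. Outside (|z| ≥ r): ∅.
p(0) = -324, so log|p(0)| = log(324) = 5.7807.
Apply Jensen: I(r) = log|p(0)| + Σ_k log(r/|z_k|), summed over zeros inside |z| < r.
  log(r/|z_k|) for z_k = -6: log(9/6) = 0.4055
  log(r/|z_k|) for z_k = -3: log(9/3) = 1.0986
  log(r/|z_k|) for z_k = -3: log(9/3) = 1.0986
  log(r/|z_k|) for z_k = 6: log(9/6) = 0.4055
Sum over inside zeros: 3.0082.
I(r) = log|p(0)| + (inside sum) = 5.7807 + 3.0082 = 8.7889.
Closed form (all zeros inside, monic): I(r) = n·log(r) = 4·log(9) = 8.7889. ✓

I(r) ≈ 8.7889.


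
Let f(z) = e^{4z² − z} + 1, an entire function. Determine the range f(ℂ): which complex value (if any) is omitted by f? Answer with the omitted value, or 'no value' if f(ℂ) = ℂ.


Little Picard bounds the complement of f(ℂ) to at most one point.
The exponent g(z) = 4z² − z is a nonconstant polynomial, hence surjective onto ℂ. So e^{g(z)} takes every value in {e^w : w ∈ ℂ} = ℂ ∖ {0}. Adding 1 shifts the range to ℂ ∖ {1}. f omits exactly 1.

Omitted value: 1.


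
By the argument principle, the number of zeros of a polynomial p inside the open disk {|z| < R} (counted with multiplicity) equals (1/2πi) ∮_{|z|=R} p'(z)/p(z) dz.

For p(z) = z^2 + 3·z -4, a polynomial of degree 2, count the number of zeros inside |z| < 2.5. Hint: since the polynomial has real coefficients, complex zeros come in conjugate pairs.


The zeros of p are: 1, -4.
Their magnitudes are: 1, 4.
Zeros with |z| < R = 2.5: 1.
Count = 1.
By the argument principle, (1/2πi) ∮_{|z|=R} p'(z)/p(z) dz equals exactly this count.

Number of zeros inside |z| < 2.5: 1.


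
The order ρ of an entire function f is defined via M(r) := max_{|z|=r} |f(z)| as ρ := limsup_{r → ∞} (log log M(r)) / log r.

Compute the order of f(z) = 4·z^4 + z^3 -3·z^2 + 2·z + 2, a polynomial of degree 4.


|f(z)| ≤ Σ|c_k|·r^k = O(r^4) as r → ∞. Polynomial growth is O(e^{r^ε}) for every ε > 0 (since r^4/e^{r^ε} → 0), so ρ ≤ ε for all ε > 0, i.e. ρ = 0. Every nonconstant polynomial has order 0.
Therefore ρ = 0.

Order ρ = 0.


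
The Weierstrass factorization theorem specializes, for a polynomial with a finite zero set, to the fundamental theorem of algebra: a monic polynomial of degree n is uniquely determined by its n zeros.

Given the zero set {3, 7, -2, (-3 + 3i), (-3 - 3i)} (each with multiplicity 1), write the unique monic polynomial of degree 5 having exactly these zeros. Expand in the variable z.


The polynomial is p(z) = ∏_{α ∈ S} (z − α), where S = {3, 7, -2, (-3 + 3i), (-3 - 3i)}.
Expanding the product yields: p(z) = z^5 -2·z^4 -29·z^3 -96·z^2 + 270·z + 756.
Note conjugate pairs combine to real quadratics: (z − (-3+3i))(z − (-3−3i)) = z² + 6z + 18.
The resulting polynomial has degree 5 and real coefficients as required.

p(z) = z^5 -2·z^4 -29·z^3 -96·z^2 + 270·z + 756.


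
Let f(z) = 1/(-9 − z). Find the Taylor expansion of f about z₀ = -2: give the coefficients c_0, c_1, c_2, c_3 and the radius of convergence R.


Let w = z − z₀, so z = z₀ + w.
Then -9 − z = -9 − (z₀ + w) = (-9 − z₀) − w = -7 − w.
f(z) = 1/(-7 − w) = (1/(-7)) · 1/(1 − w/(-7)) = Σ_{n≥0} w^n / (-7)^(n+1).
So c_n = 1/(-7)^(n+1):
  c_0 = 1/(-7)^1 = -1/7.
  c_1 = 1/(-7)^2 = 1/49.
  c_2 = 1/(-7)^3 = -1/343.
  c_3 = 1/(-7)^4 = 1/2401.
The series is valid for |w/d| < 1, i.e. |z − z₀| < |d|.
Radius of convergence: R = |-9 − z₀| = |-7| = 7 (distance from z₀ to the singularity z = -9).

c_0 = -1/7, c_1 = 1/49, c_2 = -1/343, c_3 = 1/2401; R = 7.


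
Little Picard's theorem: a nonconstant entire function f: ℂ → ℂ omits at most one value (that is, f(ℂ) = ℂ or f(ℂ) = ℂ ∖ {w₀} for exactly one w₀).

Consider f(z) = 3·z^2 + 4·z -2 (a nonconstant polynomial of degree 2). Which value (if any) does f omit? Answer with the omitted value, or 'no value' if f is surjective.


Little Picard bounds the complement of f(ℂ) to at most one point.
For every w ∈ ℂ, the equation p(z) − w = 0 is a nonconstant polynomial in z and hence has at least one root by the fundamental theorem of algebra. So p is surjective onto ℂ, omitting no value.

Omitted value: no value.


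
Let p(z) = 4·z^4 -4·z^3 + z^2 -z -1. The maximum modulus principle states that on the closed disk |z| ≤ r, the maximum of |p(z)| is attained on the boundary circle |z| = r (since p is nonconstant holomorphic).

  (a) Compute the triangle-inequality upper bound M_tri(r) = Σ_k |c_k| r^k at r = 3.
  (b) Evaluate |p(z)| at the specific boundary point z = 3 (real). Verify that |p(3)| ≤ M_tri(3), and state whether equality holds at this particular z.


Coefficients: c_0 = -1, c_1 = -1, c_2 = 1, c_3 = -4, c_4 = 4. Radius r = 3.
Part (a). Triangle bound: M_tri(r) = Σ_k |c_k| r^k
  = |-1|·3^0 + |-1|·3^1 + |1|·3^2 + |-4|·3^3 + |4|·3^4
  = 1 + 3 + 9 + 108 + 324 = 445.
This bounds M(r) := max_{|z|=r} |p(z)| from above; equality holds iff all terms c_k z^k can be made to align in phase at a single z on |z|=r.
Part (b). At z = 3 (real, on the circle |z| = r):
  p(3) = (-1)·3^0 + (-1)·3^1 + (1)·3^2 + (-4)·3^3 + (4)·3^4 = 221.
  |p(3)| = 221.
Check: |p(3)| = 221 ≤ 445 = M_tri(3). ✓ Equality does not hold at z = 3 (the coefficients have mixed signs, so the terms do not all align in phase there).

M_tri(3) = 445; |p(3)| = 221; equality at z=3: no.


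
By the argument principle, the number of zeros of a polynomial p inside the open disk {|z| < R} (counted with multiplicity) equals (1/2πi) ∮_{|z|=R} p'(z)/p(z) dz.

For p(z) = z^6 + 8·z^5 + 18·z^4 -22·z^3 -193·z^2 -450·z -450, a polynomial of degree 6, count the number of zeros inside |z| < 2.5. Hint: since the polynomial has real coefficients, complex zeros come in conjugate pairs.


The zeros of p are: -3, (-3 + 1i), (-3 - 1i), (-1 + 2i), (-1 - 2i), 3.
Their magnitudes are: 3, 3.162, 3.162, 2.236, 2.236, 3.
Zeros with |z| < R = 2.5: (-1 + 2i), (-1 - 2i).
Count = 2.
By the argument principle, (1/2πi) ∮_{|z|=R} p'(z)/p(z) dz equals exactly this count.

Number of zeros inside |z| < 2.5: 2.


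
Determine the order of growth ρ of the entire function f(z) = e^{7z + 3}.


|e^{7z + 3}| = e^{Re(7·z) + 3} ≤ e^{7|z|^1 + 3} = e^{7r^1 + 3} on |z| = r, so ρ ≤ 1. Choosing z on |z|=r so that 7·z is real positive (always possible by picking arg z appropriately) gives |f(z)| = e^{7r^1 + 3}, matching the bound. The additive constant 3 does not affect log log M(r) ~ 1·log r. Hence ρ = 1.
Therefore ρ = 1.

Order ρ = 1.


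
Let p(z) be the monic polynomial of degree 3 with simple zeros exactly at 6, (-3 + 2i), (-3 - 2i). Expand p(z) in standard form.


The polynomial is p(z) = ∏_{α ∈ S} (z − α), where S = {6, (-3 + 2i), (-3 - 2i)}.
Expanding the product yields: p(z) = z^3 -23·z -78.
Note conjugate pairs combine to real quadratics: (z − (-3+2i))(z − (-3−2i)) = z² + 6z + 13.
The resulting polynomial has degree 3 and real coefficients as required.

p(z) = z^3 -23·z -78.


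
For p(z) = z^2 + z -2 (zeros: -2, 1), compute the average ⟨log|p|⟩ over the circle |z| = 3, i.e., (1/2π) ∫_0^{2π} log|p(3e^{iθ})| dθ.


Zeros: -2, 1; r = 3.
Inside |z| < r: -2, 1. Outside (|z| ≥ r): ∅.
p(0) = -2, so log|p(0)| = log(2) = 0.6931.
Apply Jensen: I(r) = log|p(0)| + Σ_k log(r/|z_k|), summed over zeros inside |z| < r.
  log(r/|z_k|) for z_k = -2: log(3/2) = 0.4055
  log(r/|z_k|) for z_k = 1: log(3/1) = 1.0986
Sum over inside zeros: 1.5041.
I(r) = log|p(0)| + (inside sum) = 0.6931 + 1.5041 = 2.1972.
Closed form (all zeros inside, monic): I(r) = n·log(r) = 2·log(3) = 2.1972. ✓

I(r) ≈ 2.1972.


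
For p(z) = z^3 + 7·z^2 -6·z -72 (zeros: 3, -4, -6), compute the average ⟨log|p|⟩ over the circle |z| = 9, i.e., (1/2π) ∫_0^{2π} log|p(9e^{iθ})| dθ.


Zeros: -6, -4, 3; r = 9.
Inside |z| < r: -6, -4, 3. Outside (|z| ≥ r): ∅.
p(0) = -72, so log|p(0)| = log(72) = 4.2767.
Apply Jensen: I(r) = log|p(0)| + Σ_k log(r/|z_k|), summed over zeros inside |z| < r.
  log(r/|z_k|) for z_k = 3: log(9/3) = 1.0986
  log(r/|z_k|) for z_k = -4: log(9/4) = 0.8109
  log(r/|z_k|) for z_k = -6: log(9/6) = 0.4055
Sum over inside zeros: 2.3150.
I(r) = log|p(0)| + (inside sum) = 4.2767 + 2.3150 = 6.5917.
Closed form (all zeros inside, monic): I(r) = n·log(r) = 3·log(9) = 6.5917. ✓

I(r) ≈ 6.5917.


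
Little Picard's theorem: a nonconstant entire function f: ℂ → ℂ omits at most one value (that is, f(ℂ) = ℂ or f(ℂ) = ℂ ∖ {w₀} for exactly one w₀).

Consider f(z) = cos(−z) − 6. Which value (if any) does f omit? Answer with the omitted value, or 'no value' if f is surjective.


Little Picard bounds the complement of f(ℂ) to at most one point.
cos is entire and surjective onto ℂ: for every w ∈ ℂ, cos(ζ) = w has a solution ζ ∈ ℂ (e.g., via the complex inverse arccos). With ζ = −z this gives z = ζ/(-1). Then 1·cos(−z) takes every value in 1·ℂ = ℂ, and adding -6 is a bijection of ℂ. So f is surjective and omits no value. (Note: only on the real line is cos bounded by [−1, 1].)

Omitted value: no value.


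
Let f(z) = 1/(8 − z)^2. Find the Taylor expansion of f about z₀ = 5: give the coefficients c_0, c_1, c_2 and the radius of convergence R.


Let w = z − z₀, so z = z₀ + w.
Then 8 − z = 8 − (z₀ + w) = (8 − z₀) − w = 3 − w.
f(z) = 1/(3 − w)^2 = (1/(3)^2) · (1 − w/(3))^{−2}.
By the binomial series (1−u)^{−2} = Σ_{n≥0} C(n+1, 1) u^n for |u|<1, with u = w/(3):
  c_n = C(n+1, 1) / (3)^(n+2).
  c_0 = 1/(3)^2 = 1/9.
  c_1 = 2/(3)^3 = 2/27.
  c_2 = 3/(3)^4 = 1/27.
The series is valid for |w/d| < 1, i.e. |z − z₀| < |d|.
Radius of convergence: R = |8 − z₀| = |3| = 3 (distance from z₀ to the singularity z = 8).

c_0 = 1/9, c_1 = 2/27, c_2 = 1/27; R = 3.


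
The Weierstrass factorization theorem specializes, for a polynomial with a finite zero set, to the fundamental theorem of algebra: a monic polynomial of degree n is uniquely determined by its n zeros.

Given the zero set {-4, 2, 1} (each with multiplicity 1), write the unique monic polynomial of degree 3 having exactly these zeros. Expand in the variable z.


The polynomial is p(z) = ∏_{α ∈ S} (z − α), where S = {-4, 2, 1}.
Expanding the product yields: p(z) = z^3 + z^2 -10·z + 8.
The resulting polynomial has degree 3 and real coefficients as required.

p(z) = z^3 + z^2 -10·z + 8.


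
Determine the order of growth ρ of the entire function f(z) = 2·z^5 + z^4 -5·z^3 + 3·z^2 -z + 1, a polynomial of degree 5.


|f(z)| ≤ Σ|c_k|·r^k = O(r^5) as r → ∞. Polynomial growth is O(e^{r^ε}) for every ε > 0 (since r^5/e^{r^ε} → 0), so ρ ≤ ε for all ε > 0, i.e. ρ = 0. Every nonconstant polynomial has order 0.
Therefore ρ = 0.

Order ρ = 0.


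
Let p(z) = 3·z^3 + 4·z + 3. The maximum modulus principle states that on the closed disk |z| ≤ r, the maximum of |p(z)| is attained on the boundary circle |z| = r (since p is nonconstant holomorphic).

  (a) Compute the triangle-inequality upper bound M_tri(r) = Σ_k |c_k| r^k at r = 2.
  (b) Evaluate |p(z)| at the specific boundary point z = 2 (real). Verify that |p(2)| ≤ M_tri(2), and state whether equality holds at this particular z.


Coefficients: c_0 = 3, c_1 = 4, c_2 = 0, c_3 = 3. Radius r = 2.
Part (a). Triangle bound: M_tri(r) = Σ_k |c_k| r^k
  = |3|·2^0 + |4|·2^1 + |0|·2^2 + |3|·2^3
  = 3 + 8 + 0 + 24 = 35.
This bounds M(r) := max_{|z|=r} |p(z)| from above; equality holds iff all terms c_k z^k can be made to align in phase at a single z on |z|=r.
Part (b). At z = 2 (real, on the circle |z| = r):
  p(2) = (3)·2^0 + (4)·2^1 + (0)·2^2 + (3)·2^3 = 35.
  |p(2)| = 35.
Since all nonzero coefficients share the same sign, |p(2)| = 35 = M_tri(2); the triangle bound is attained at z = 2, so in fact M(r) = 35.

M_tri(2) = 35; |p(2)| = 35; equality at z=2: yes.


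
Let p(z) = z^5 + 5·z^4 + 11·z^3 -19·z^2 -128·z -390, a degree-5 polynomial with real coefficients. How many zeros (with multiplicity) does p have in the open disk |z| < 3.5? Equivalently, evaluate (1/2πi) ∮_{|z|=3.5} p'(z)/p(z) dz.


The zeros of p are: (-1 + 3i), (-1 - 3i), 3, (-3 + 2i), (-3 - 2i).
Their magnitudes are: 3.162, 3.162, 3, 3.606, 3.606.
Zeros with |z| < R = 3.5: (-1 + 3i), (-1 - 3i), 3.
Count = 3.
By the argument principle, (1/2πi) ∮_{|z|=R} p'(z)/p(z) dz equals exactly this count.

Number of zeros inside |z| < 3.5: 3.


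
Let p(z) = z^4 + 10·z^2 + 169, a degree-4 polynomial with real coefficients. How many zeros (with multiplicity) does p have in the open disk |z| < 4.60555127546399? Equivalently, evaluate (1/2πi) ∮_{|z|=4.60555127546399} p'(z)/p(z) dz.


The zeros of p are: (-2 + 3i), (-2 - 3i), (2 + 3i), (2 - 3i).
Their magnitudes are: 3.606, 3.606, 3.606, 3.606.
Zeros with |z| < R = 4.60555127546399: (-2 + 3i), (-2 - 3i), (2 + 3i), (2 - 3i).
Count = 4.
By the argument principle, (1/2πi) ∮_{|z|=R} p'(z)/p(z) dz equals exactly this count.

Number of zeros inside |z| < 4.60555127546399: 4.


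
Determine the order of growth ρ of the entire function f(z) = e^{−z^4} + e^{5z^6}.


Each summand is entire of order 4 and 6 respectively (as in the single-exponential case). The order of a sum is at most the max of the orders, so ρ ≤ 6. For the lower bound: on |z|=r choose arg z so that 5z^6 is real positive; then |e^{5z^6}| = e^{5r^6} while |e^{-1z^4}| ≤ e^{1r^4} = o(e^{5r^6}). So |f| ≥ e^{5r^6}(1 − o(1)) and ρ ≥ 6. Hence ρ = max(4, 6) = 6.
Therefore ρ = 6.

Order ρ = 6.


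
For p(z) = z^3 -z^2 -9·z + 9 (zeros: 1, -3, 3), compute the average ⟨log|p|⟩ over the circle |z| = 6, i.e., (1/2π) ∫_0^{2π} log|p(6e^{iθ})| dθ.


Zeros: -3, 1, 3; r = 6.
Inside |z| < r: -3, 1, 3. Outside (|z| ≥ r): ∅.
p(0) = 9, so log|p(0)| = log(9) = 2.1972.
Apply Jensen: I(r) = log|p(0)| + Σ_k log(r/|z_k|), summed over zeros inside |z| < r.
  log(r/|z_k|) for z_k = 1: log(6/1) = 1.7918
  log(r/|z_k|) for z_k = -3: log(6/3) = 0.6931
  log(r/|z_k|) for z_k = 3: log(6/3) = 0.6931
Sum over inside zeros: 3.1781.
I(r) = log|p(0)| + (inside sum) = 2.1972 + 3.1781 = 5.3753.
Closed form (all zeros inside, monic): I(r) = n·log(r) = 3·log(6) = 5.3753. ✓

I(r) ≈ 5.3753.


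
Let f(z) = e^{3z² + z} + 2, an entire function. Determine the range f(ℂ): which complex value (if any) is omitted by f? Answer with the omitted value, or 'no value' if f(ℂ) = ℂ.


Little Picard bounds the complement of f(ℂ) to at most one point.
The exponent g(z) = 3z² + z is a nonconstant polynomial, hence surjective onto ℂ. So e^{g(z)} takes every value in {e^w : w ∈ ℂ} = ℂ ∖ {0}. Adding 2 shifts the range to ℂ ∖ {2}. f omits exactly 2.

Omitted value: 2.


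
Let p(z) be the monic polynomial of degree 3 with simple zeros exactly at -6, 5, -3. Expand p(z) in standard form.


The polynomial is p(z) = ∏_{α ∈ S} (z − α), where S = {-6, 5, -3}.
Expanding the product yields: p(z) = z^3 + 4·z^2 -27·z -90.
The resulting polynomial has degree 3 and real coefficients as required.

p(z) = z^3 + 4·z^2 -27·z -90.


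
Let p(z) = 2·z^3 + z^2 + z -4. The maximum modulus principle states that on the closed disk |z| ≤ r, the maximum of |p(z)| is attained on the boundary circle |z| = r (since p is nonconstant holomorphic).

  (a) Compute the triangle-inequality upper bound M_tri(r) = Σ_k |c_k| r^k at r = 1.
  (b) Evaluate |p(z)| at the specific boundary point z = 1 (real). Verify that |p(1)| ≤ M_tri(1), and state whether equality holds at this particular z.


Coefficients: c_0 = -4, c_1 = 1, c_2 = 1, c_3 = 2. Radius r = 1.
Part (a). Triangle bound: M_tri(r) = Σ_k |c_k| r^k
  = |-4|·1^0 + |1|·1^1 + |1|·1^2 + |2|·1^3
  = 4 + 1 + 1 + 2 = 8.
This bounds M(r) := max_{|z|=r} |p(z)| from above; equality holds iff all terms c_k z^k can be made to align in phase at a single z on |z|=r.
Part (b). At z = 1 (real, on the circle |z| = r):
  p(1) = (-4)·1^0 + (1)·1^1 + (1)·1^2 + (2)·1^3 = 0.
  |p(1)| = 0.
Check: |p(1)| = 0 ≤ 8 = M_tri(1). ✓ Equality does not hold at z = 1 (the coefficients have mixed signs, so the terms do not all align in phase there).

M_tri(1) = 8; |p(1)| = 0; equality at z=1: no.


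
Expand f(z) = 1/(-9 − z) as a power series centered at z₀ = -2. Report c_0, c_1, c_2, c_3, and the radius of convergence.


Let w = z − z₀, so z = z₀ + w.
Then -9 − z = -9 − (z₀ + w) = (-9 − z₀) − w = -7 − w.
f(z) = 1/(-7 − w) = (1/(-7)) · 1/(1 − w/(-7)) = Σ_{n≥0} w^n / (-7)^(n+1).
So c_n = 1/(-7)^(n+1):
  c_0 = 1/(-7)^1 = -1/7.
  c_1 = 1/(-7)^2 = 1/49.
  c_2 = 1/(-7)^3 = -1/343.
  c_3 = 1/(-7)^4 = 1/2401.
The series is valid for |w/d| < 1, i.e. |z − z₀| < |d|.
Radius of convergence: R = |-9 − z₀| = |-7| = 7 (distance from z₀ to the singularity z = -9).

c_0 = -1/7, c_1 = 1/49, c_2 = -1/343, c_3 = 1/2401; R = 7.


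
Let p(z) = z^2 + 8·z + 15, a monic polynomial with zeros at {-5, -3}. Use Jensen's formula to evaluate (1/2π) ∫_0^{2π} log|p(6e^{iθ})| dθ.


Zeros: -5, -3; r = 6.
Inside |z| < r: -5, -3. Outside (|z| ≥ r): ∅.
p(0) = 15, so log|p(0)| = log(15) = 2.7081.
Apply Jensen: I(r) = log|p(0)| + Σ_k log(r/|z_k|), summed over zeros inside |z| < r.
  log(r/|z_k|) for z_k = -5: log(6/5) = 0.1823
  log(r/|z_k|) for z_k = -3: log(6/3) = 0.6931
Sum over inside zeros: 0.8755.
I(r) = log|p(0)| + (inside sum) = 2.7081 + 0.8755 = 3.5835.
Closed form (all zeros inside, monic): I(r) = n·log(r) = 2·log(6) = 3.5835. ✓

I(r) ≈ 3.5835.


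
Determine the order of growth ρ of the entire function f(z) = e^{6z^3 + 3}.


|e^{6z^3 + 3}| = e^{Re(6·z^3) + 3} ≤ e^{6|z|^3 + 3} = e^{6r^3 + 3} on |z| = r, so ρ ≤ 3. Choosing z on |z|=r so that 6·z^3 is real positive (always possible by picking arg z appropriately) gives |f(z)| = e^{6r^3 + 3}, matching the bound. The additive constant 3 does not affect log log M(r) ~ 3·log r. Hence ρ = 3.
Therefore ρ = 3.

Order ρ = 3.


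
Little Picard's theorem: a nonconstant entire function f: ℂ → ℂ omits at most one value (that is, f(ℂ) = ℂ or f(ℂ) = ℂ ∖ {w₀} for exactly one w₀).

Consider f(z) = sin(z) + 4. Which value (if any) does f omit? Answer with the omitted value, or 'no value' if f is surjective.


Little Picard bounds the complement of f(ℂ) to at most one point.
sin is entire and surjective onto ℂ: for every w ∈ ℂ, sin(ζ) = w has a solution ζ ∈ ℂ (e.g., via the complex inverse arcsin). With ζ = z this gives z = ζ/(1). Then 1·sin(z) takes every value in 1·ℂ = ℂ, and adding 4 is a bijection of ℂ. So f is surjective and omits no value. (Note: only on the real line is sin bounded by [−1, 1].)

Omitted value: no value.


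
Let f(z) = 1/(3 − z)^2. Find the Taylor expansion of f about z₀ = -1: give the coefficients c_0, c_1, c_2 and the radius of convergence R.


Let w = z − z₀, so z = z₀ + w.
Then 3 − z = 3 − (z₀ + w) = (3 − z₀) − w = 4 − w.
f(z) = 1/(4 − w)^2 = (1/(4)^2) · (1 − w/(4))^{−2}.
By the binomial series (1−u)^{−2} = Σ_{n≥0} C(n+1, 1) u^n for |u|<1, with u = w/(4):
  c_n = C(n+1, 1) / (4)^(n+2).
  c_0 = 1/(4)^2 = 1/16.
  c_1 = 2/(4)^3 = 1/32.
  c_2 = 3/(4)^4 = 3/256.
The series is valid for |w/d| < 1, i.e. |z − z₀| < |d|.
Radius of convergence: R = |3 − z₀| = |4| = 4 (distance from z₀ to the singularity z = 3).

c_0 = 1/16, c_1 = 1/32, c_2 = 3/256; R = 4.


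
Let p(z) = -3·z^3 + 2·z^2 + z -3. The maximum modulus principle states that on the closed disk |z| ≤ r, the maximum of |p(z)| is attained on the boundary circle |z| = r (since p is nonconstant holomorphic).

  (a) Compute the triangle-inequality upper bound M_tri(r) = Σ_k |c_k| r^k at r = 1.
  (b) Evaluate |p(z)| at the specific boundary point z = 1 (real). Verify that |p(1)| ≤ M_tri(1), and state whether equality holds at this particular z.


Coefficients: c_0 = -3, c_1 = 1, c_2 = 2, c_3 = -3. Radius r = 1.
Part (a). Triangle bound: M_tri(r) = Σ_k |c_k| r^k
  = |-3|·1^0 + |1|·1^1 + |2|·1^2 + |-3|·1^3
  = 3 + 1 + 2 + 3 = 9.
This bounds M(r) := max_{|z|=r} |p(z)| from above; equality holds iff all terms c_k z^k can be made to align in phase at a single z on |z|=r.
Part (b). At z = 1 (real, on the circle |z| = r):
  p(1) = (-3)·1^0 + (1)·1^1 + (2)·1^2 + (-3)·1^3 = -3.
  |p(1)| = 3.
Check: |p(1)| = 3 ≤ 9 = M_tri(1). ✓ Equality does not hold at z = 1 (the coefficients have mixed signs, so the terms do not all align in phase there).

M_tri(1) = 9; |p(1)| = 3; equality at z=1: no.


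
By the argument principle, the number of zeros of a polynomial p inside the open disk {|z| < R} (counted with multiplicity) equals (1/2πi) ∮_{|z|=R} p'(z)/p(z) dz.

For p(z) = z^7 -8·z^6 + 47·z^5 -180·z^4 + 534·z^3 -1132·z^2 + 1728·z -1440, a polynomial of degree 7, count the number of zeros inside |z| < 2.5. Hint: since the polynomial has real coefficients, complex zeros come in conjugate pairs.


The zeros of p are: (1 + 3i), (1 - 3i), (0 + 3i), (0 - 3i), (2 + 2i), (2 - 2i), 2.
Their magnitudes are: 3.162, 3.162, 3, 3, 2.828, 2.828, 2.
Zeros with |z| < R = 2.5: 2.
Count = 1.
By the argument principle, (1/2πi) ∮_{|z|=R} p'(z)/p(z) dz equals exactly this count.

Number of zeros inside |z| < 2.5: 1.


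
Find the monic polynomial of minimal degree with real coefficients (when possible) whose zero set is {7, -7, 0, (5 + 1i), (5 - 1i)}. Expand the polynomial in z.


The polynomial is p(z) = ∏_{α ∈ S} (z − α), where S = {7, -7, 0, (5 + 1i), (5 - 1i)}.
Expanding the product yields: p(z) = z^5 -10·z^4 -23·z^3 + 490·z^2 -1274·z.
Note conjugate pairs combine to real quadratics: (z − (5+1i))(z − (5−1i)) = z² − 10z + 26.
The resulting polynomial has degree 5 and real coefficients as required.

p(z) = z^5 -10·z^4 -23·z^3 + 490·z^2 -1274·z.


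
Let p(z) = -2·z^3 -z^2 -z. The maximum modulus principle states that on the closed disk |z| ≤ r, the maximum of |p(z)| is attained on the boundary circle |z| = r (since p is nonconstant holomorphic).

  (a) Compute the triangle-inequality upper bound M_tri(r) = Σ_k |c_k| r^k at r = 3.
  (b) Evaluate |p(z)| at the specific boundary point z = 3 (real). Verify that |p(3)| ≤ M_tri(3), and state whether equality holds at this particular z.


Coefficients: c_0 = 0, c_1 = -1, c_2 = -1, c_3 = -2. Radius r = 3.
Part (a). Triangle bound: M_tri(r) = Σ_k |c_k| r^k
  = |0|·3^0 + |-1|·3^1 + |-1|·3^2 + |-2|·3^3
  = 0 + 3 + 9 + 54 = 66.
This bounds M(r) := max_{|z|=r} |p(z)| from above; equality holds iff all terms c_k z^k can be made to align in phase at a single z on |z|=r.
Part (b). At z = 3 (real, on the circle |z| = r):
  p(3) = (0)·3^0 + (-1)·3^1 + (-1)·3^2 + (-2)·3^3 = -66.
  |p(3)| = 66.
Since all nonzero coefficients share the same sign, |p(3)| = 66 = M_tri(3); the triangle bound is attained at z = 3, so in fact M(r) = 66.

M_tri(3) = 66; |p(3)| = 66; equality at z=3: yes.


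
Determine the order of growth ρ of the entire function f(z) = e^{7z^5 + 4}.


|e^{7z^5 + 4}| = e^{Re(7·z^5) + 4} ≤ e^{7|z|^5 + 4} = e^{7r^5 + 4} on |z| = r, so ρ ≤ 5. Choosing z on |z|=r so that 7·z^5 is real positive (always possible by picking arg z appropriately) gives |f(z)| = e^{7r^5 + 4}, matching the bound. The additive constant 4 does not affect log log M(r) ~ 5·log r. Hence ρ = 5.
Therefore ρ = 5.

Order ρ = 5.


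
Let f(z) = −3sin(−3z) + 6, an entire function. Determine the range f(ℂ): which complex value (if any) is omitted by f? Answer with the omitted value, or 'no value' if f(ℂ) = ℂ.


Little Picard bounds the complement of f(ℂ) to at most one point.
sin is entire and surjective onto ℂ: for every w ∈ ℂ, sin(ζ) = w has a solution ζ ∈ ℂ (e.g., via the complex inverse arcsin). With ζ = −3z this gives z = ζ/(-3). Then -3·sin(−3z) takes every value in -3·ℂ = ℂ, and adding 6 is a bijection of ℂ. So f is surjective and omits no value. (Note: only on the real line is sin bounded by [−1, 1].)

Omitted value: no value.


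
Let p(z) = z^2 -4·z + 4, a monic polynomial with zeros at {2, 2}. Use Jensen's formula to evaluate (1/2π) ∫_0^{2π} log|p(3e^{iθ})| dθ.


Zeros: 2, 2; r = 3.
Inside |z| < r: 2, 2. Outside (|z| ≥ r): ∅.
p(0) = 4, so log|p(0)| = log(4) = 1.3863.
Apply Jensen: I(r) = log|p(0)| + Σ_k log(r/|z_k|), summed over zeros inside |z| < r.
  log(r/|z_k|) for z_k = 2: log(3/2) = 0.4055
  log(r/|z_k|) for z_k = 2: log(3/2) = 0.4055
Sum over inside zeros: 0.8109.
I(r) = log|p(0)| + (inside sum) = 1.3863 + 0.8109 = 2.1972.
Closed form (all zeros inside, monic): I(r) = n·log(r) = 2·log(3) = 2.1972. ✓

I(r) ≈ 2.1972.


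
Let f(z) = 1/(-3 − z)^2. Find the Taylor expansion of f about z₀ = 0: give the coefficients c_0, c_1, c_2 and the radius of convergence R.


Let w = z − z₀, so z = z₀ + w.
Then -3 − z = -3 − (z₀ + w) = (-3 − z₀) − w = -3 − w.
f(z) = 1/(-3 − w)^2 = (1/(-3)^2) · (1 − w/(-3))^{−2}.
By the binomial series (1−u)^{−2} = Σ_{n≥0} C(n+1, 1) u^n for |u|<1, with u = w/(-3):
  c_n = C(n+1, 1) / (-3)^(n+2).
  c_0 = 1/(-3)^2 = 1/9.
  c_1 = 2/(-3)^3 = -2/27.
  c_2 = 3/(-3)^4 = 1/27.
The series is valid for |w/d| < 1, i.e. |z − z₀| < |d|.
Radius of convergence: R = |-3 − z₀| = |-3| = 3 (distance from z₀ to the singularity z = -3).

c_0 = 1/9, c_1 = -2/27, c_2 = 1/27; R = 3.


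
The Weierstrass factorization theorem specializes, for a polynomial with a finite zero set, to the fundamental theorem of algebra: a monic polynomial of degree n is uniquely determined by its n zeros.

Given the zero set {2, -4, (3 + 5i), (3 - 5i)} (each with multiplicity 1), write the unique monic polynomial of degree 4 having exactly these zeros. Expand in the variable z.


The polynomial is p(z) = ∏_{α ∈ S} (z − α), where S = {2, -4, (3 + 5i), (3 - 5i)}.
Expanding the product yields: p(z) = z^4 -4·z^3 + 14·z^2 + 116·z -272.
Note conjugate pairs combine to real quadratics: (z − (3+5i))(z − (3−5i)) = z² − 6z + 34.
The resulting polynomial has degree 4 and real coefficients as required.

p(z) = z^4 -4·z^3 + 14·z^2 + 116·z -272.


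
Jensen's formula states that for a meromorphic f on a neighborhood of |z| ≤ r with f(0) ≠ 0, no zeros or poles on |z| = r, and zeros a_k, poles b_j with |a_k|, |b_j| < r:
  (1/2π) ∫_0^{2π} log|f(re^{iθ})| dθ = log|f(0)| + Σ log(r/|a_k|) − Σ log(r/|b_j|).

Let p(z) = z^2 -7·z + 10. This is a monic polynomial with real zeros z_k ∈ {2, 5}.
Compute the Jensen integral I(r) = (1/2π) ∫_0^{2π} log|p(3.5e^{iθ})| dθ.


Zeros: 2, 5; r = 3.5.
Inside |z| < r: 2. Outside (|z| ≥ r): 5.
p(0) = 10, so log|p(0)| = log(10) = 2.3026.
Apply Jensen: I(r) = log|p(0)| + Σ_k log(r/|z_k|), summed over zeros inside |z| < r.
  log(r/|z_k|) for z_k = 2: log(3.5/2) = 0.5596
  Outside zeros (5) contribute nothing to the Jensen sum.
Sum over inside zeros: 0.5596.
I(r) = log|p(0)| + (inside sum) = 2.3026 + 0.5596 = 2.8622.
Note: since some zeros are outside |z| ≤ r, the simplified n·log(r) form does NOT apply — only the inside zeros contribute.

I(r) ≈ 2.8622.


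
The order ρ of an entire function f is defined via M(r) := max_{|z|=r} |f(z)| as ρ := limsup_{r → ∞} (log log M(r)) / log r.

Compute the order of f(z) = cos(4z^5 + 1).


Write cos(w) = (e^{iw} ± e^{−iw})/(2 or 2i), so |cos(w)| ≤ e^{|w|}. With w = 4z^5 + 1, |w| ≤ 4r^5 + 1 on |z|=r, giving M(r) ≤ e^{4r^5 + 1} and ρ ≤ 5. For the lower bound, choose z on |z|=r with 4z^5 purely imaginary of modulus 4r^5; then |cos(4z^5 + 1)| grows like e^{4r^5}/2, so ρ ≥ 5. Hence ρ = 5.
Therefore ρ = 5.

Order ρ = 5.


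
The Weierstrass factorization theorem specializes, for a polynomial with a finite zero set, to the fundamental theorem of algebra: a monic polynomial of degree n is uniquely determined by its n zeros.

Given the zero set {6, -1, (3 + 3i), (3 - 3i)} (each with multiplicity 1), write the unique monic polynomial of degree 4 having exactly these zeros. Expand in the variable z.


The polynomial is p(z) = ∏_{α ∈ S} (z − α), where S = {6, -1, (3 + 3i), (3 - 3i)}.
Expanding the product yields: p(z) = z^4 -11·z^3 + 42·z^2 -54·z -108.
Note conjugate pairs combine to real quadratics: (z − (3+3i))(z − (3−3i)) = z² − 6z + 18.
The resulting polynomial has degree 4 and real coefficients as required.

p(z) = z^4 -11·z^3 + 42·z^2 -54·z -108.


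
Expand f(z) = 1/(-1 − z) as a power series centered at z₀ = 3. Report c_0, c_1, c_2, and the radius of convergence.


Let w = z − z₀, so z = z₀ + w.
Then -1 − z = -1 − (z₀ + w) = (-1 − z₀) − w = -4 − w.
f(z) = 1/(-4 − w) = (1/(-4)) · 1/(1 − w/(-4)) = Σ_{n≥0} w^n / (-4)^(n+1).
So c_n = 1/(-4)^(n+1):
  c_0 = 1/(-4)^1 = -1/4.
  c_1 = 1/(-4)^2 = 1/16.
  c_2 = 1/(-4)^3 = -1/64.
The series is valid for |w/d| < 1, i.e. |z − z₀| < |d|.
Radius of convergence: R = |-1 − z₀| = |-4| = 4 (distance from z₀ to the singularity z = -1).

c_0 = -1/4, c_1 = 1/16, c_2 = -1/64; R = 4.


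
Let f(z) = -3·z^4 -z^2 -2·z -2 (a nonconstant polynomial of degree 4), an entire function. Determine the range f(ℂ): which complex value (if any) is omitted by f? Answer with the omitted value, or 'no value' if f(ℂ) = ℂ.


Little Picard bounds the complement of f(ℂ) to at most one point.
For every w ∈ ℂ, the equation p(z) − w = 0 is a nonconstant polynomial in z and hence has at least one root by the fundamental theorem of algebra. So p is surjective onto ℂ, omitting no value.

Omitted value: no value.


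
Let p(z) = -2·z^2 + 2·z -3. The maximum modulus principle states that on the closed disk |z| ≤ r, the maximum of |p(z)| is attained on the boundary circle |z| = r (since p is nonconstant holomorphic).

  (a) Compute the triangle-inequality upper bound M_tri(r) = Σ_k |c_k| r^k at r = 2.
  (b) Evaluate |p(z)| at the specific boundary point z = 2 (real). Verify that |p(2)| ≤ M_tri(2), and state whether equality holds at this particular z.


Coefficients: c_0 = -3, c_1 = 2, c_2 = -2. Radius r = 2.
Part (a). Triangle bound: M_tri(r) = Σ_k |c_k| r^k
  = |-3|·2^0 + |2|·2^1 + |-2|·2^2
  = 3 + 4 + 8 = 15.
This bounds M(r) := max_{|z|=r} |p(z)| from above; equality holds iff all terms c_k z^k can be made to align in phase at a single z on |z|=r.
Part (b). At z = 2 (real, on the circle |z| = r):
  p(2) = (-3)·2^0 + (2)·2^1 + (-2)·2^2 = -7.
  |p(2)| = 7.
Check: |p(2)| = 7 ≤ 15 = M_tri(2). ✓ Equality does not hold at z = 2 (the coefficients have mixed signs, so the terms do not all align in phase there).

M_tri(2) = 15; |p(2)| = 7; equality at z=2: no.


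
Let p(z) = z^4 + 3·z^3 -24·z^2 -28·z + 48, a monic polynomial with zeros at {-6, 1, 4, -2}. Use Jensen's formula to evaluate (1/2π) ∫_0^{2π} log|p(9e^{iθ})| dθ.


Zeros: -6, -2, 1, 4; r = 9.
Inside |z| < r: -6, -2, 1, 4. Outside (|z| ≥ r): ∅.
p(0) = 48, so log|p(0)| = log(48) = 3.8712.
Apply Jensen: I(r) = log|p(0)| + Σ_k log(r/|z_k|), summed over zeros inside |z| < r.
  log(r/|z_k|) for z_k = -6: log(9/6) = 0.4055
  log(r/|z_k|) for z_k = 1: log(9/1) = 2.1972
  log(r/|z_k|) for z_k = 4: log(9/4) = 0.8109
  log(r/|z_k|) for z_k = -2: log(9/2) = 1.5041
Sum over inside zeros: 4.9177.
I(r) = log|p(0)| + (inside sum) = 3.8712 + 4.9177 = 8.7889.
Closed form (all zeros inside, monic): I(r) = n·log(r) = 4·log(9) = 8.7889. ✓

I(r) ≈ 8.7889.


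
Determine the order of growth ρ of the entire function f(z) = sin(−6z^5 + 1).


Write sin(w) = (e^{iw} ± e^{−iw})/(2 or 2i), so |sin(w)| ≤ e^{|w|}. With w = −6z^5 + 1, |w| ≤ 6r^5 + 1 on |z|=r, giving M(r) ≤ e^{6r^5 + 1} and ρ ≤ 5. For the lower bound, choose z on |z|=r with -6z^5 purely imaginary of modulus 6r^5; then |sin(−6z^5 + 1)| grows like e^{6r^5}/2, so ρ ≥ 5. Hence ρ = 5.
Therefore ρ = 5.

Order ρ = 5.


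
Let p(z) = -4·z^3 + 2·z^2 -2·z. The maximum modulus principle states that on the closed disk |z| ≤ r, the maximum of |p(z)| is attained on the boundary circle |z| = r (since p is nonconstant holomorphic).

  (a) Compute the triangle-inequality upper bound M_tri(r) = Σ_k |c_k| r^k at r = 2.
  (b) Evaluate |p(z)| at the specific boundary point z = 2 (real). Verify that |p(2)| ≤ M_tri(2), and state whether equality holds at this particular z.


Coefficients: c_0 = 0, c_1 = -2, c_2 = 2, c_3 = -4. Radius r = 2.
Part (a). Triangle bound: M_tri(r) = Σ_k |c_k| r^k
  = |0|·2^0 + |-2|·2^1 + |2|·2^2 + |-4|·2^3
  = 0 + 4 + 8 + 32 = 44.
This bounds M(r) := max_{|z|=r} |p(z)| from above; equality holds iff all terms c_k z^k can be made to align in phase at a single z on |z|=r.
Part (b). At z = 2 (real, on the circle |z| = r):
  p(2) = (0)·2^0 + (-2)·2^1 + (2)·2^2 + (-4)·2^3 = -28.
  |p(2)| = 28.
Check: |p(2)| = 28 ≤ 44 = M_tri(2). ✓ Equality does not hold at z = 2 (the coefficients have mixed signs, so the terms do not all align in phase there).

M_tri(2) = 44; |p(2)| = 28; equality at z=2: no.


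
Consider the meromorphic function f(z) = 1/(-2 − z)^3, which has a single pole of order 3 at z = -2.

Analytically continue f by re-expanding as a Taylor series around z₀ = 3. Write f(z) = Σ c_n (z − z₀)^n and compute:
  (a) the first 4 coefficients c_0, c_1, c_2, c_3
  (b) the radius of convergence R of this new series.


Let w = z − z₀, so z = z₀ + w.
Then -2 − z = -2 − (z₀ + w) = (-2 − z₀) − w = -5 − w.
f(z) = 1/(-5 − w)^3 = (1/(-5)^3) · (1 − w/(-5))^{−3}.
By the binomial series (1−u)^{−3} = Σ_{n≥0} C(n+2, 2) u^n for |u|<1, with u = w/(-5):
  c_n = C(n+2, 2) / (-5)^(n+3).
  c_0 = 1/(-5)^3 = -1/125.
  c_1 = 3/(-5)^4 = 3/625.
  c_2 = 6/(-5)^5 = -6/3125.
  c_3 = 10/(-5)^6 = 2/3125.
The series is valid for |w/d| < 1, i.e. |z − z₀| < |d|.
Radius of convergence: R = |-2 − z₀| = |-5| = 5 (distance from z₀ to the singularity z = -2).

c_0 = -1/125, c_1 = 3/625, c_2 = -6/3125, c_3 = 2/3125; R = 5.
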